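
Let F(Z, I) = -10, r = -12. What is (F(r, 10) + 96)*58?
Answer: 4988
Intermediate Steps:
(F(r, 10) + 96)*58 = (-10 + 96)*58 = 86*58 = 4988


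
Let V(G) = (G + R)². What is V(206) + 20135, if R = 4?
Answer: 64235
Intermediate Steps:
V(G) = (4 + G)² (V(G) = (G + 4)² = (4 + G)²)
V(206) + 20135 = (4 + 206)² + 20135 = 210² + 20135 = 44100 + 20135 = 64235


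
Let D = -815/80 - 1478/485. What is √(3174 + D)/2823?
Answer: √11895855445/5476620 ≈ 0.019915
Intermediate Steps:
D = -102703/7760 (D = -815*1/80 - 1478*1/485 = -163/16 - 1478/485 = -102703/7760 ≈ -13.235)
√(3174 + D)/2823 = √(3174 - 102703/7760)/2823 = √(24527537/7760)*(1/2823) = (√11895855445/1940)*(1/2823) = √11895855445/5476620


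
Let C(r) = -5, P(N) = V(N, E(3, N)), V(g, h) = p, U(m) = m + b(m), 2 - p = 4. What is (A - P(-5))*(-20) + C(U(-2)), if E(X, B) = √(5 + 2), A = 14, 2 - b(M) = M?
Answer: -325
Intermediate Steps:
b(M) = 2 - M
E(X, B) = √7
p = -2 (p = 2 - 1*4 = 2 - 4 = -2)
U(m) = 2 (U(m) = m + (2 - m) = 2)
V(g, h) = -2
P(N) = -2
(A - P(-5))*(-20) + C(U(-2)) = (14 - 1*(-2))*(-20) - 5 = (14 + 2)*(-20) - 5 = 16*(-20) - 5 = -320 - 5 = -325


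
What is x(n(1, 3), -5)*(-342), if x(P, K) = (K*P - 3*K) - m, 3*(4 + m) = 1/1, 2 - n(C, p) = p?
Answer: -8094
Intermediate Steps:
n(C, p) = 2 - p
m = -11/3 (m = -4 + (⅓)/1 = -4 + (⅓)*1 = -4 + ⅓ = -11/3 ≈ -3.6667)
x(P, K) = 11/3 - 3*K + K*P (x(P, K) = (K*P - 3*K) - 1*(-11/3) = (-3*K + K*P) + 11/3 = 11/3 - 3*K + K*P)
x(n(1, 3), -5)*(-342) = (11/3 - 3*(-5) - 5*(2 - 1*3))*(-342) = (11/3 + 15 - 5*(2 - 3))*(-342) = (11/3 + 15 - 5*(-1))*(-342) = (11/3 + 15 + 5)*(-342) = (71/3)*(-342) = -8094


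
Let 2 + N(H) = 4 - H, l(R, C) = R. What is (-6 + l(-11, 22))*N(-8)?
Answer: -170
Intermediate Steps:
N(H) = 2 - H (N(H) = -2 + (4 - H) = 2 - H)
(-6 + l(-11, 22))*N(-8) = (-6 - 11)*(2 - 1*(-8)) = -17*(2 + 8) = -17*10 = -170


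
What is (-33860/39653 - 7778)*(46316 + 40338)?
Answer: -26728850384676/39653 ≈ -6.7407e+8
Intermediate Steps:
(-33860/39653 - 7778)*(46316 + 40338) = (-33860*1/39653 - 7778)*86654 = (-33860/39653 - 7778)*86654 = -308454894/39653*86654 = -26728850384676/39653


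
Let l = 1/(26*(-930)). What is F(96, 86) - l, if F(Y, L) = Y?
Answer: 2321281/24180 ≈ 96.000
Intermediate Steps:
l = -1/24180 (l = 1/(-24180) = -1/24180 ≈ -4.1356e-5)
F(96, 86) - l = 96 - 1*(-1/24180) = 96 + 1/24180 = 2321281/24180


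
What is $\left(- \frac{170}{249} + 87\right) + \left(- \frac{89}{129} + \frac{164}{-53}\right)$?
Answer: $\frac{15611696}{189157} \approx 82.533$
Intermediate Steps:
$\left(- \frac{170}{249} + 87\right) + \left(- \frac{89}{129} + \frac{164}{-53}\right) = \left(\left(-170\right) \frac{1}{249} + 87\right) + \left(\left(-89\right) \frac{1}{129} + 164 \left(- \frac{1}{53}\right)\right) = \left(- \frac{170}{249} + 87\right) - \frac{25873}{6837} = \frac{21493}{249} - \frac{25873}{6837} = \frac{15611696}{189157}$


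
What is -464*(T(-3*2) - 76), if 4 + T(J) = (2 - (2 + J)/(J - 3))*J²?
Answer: 11136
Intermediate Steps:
T(J) = -4 + J²*(2 - (2 + J)/(-3 + J)) (T(J) = -4 + (2 - (2 + J)/(J - 3))*J² = -4 + (2 - (2 + J)/(-3 + J))*J² = -4 + J²*(2 - (2 + J)/(-3 + J)))
-464*(T(-3*2) - 76) = -464*((12 + (-3*2)³ - 8*(-3*2)² - (-12)*2)/(-3 - 3*2) - 76) = -464*((12 + (-6)³ - 8*(-6)² - 4*(-6))/(-3 - 6) - 76) = -464*((12 - 216 - 8*36 + 24)/(-9) - 76) = -464*(-(12 - 216 - 288 + 24)/9 - 76) = -464*(-⅑*(-468) - 76) = -464*(52 - 76) = -464*(-24) = 11136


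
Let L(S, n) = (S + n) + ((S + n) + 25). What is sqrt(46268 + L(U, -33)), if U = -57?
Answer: sqrt(46113) ≈ 214.74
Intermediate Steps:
L(S, n) = 25 + 2*S + 2*n (L(S, n) = (S + n) + (25 + S + n) = 25 + 2*S + 2*n)
sqrt(46268 + L(U, -33)) = sqrt(46268 + (25 + 2*(-57) + 2*(-33))) = sqrt(46268 + (25 - 114 - 66)) = sqrt(46268 - 155) = sqrt(46113)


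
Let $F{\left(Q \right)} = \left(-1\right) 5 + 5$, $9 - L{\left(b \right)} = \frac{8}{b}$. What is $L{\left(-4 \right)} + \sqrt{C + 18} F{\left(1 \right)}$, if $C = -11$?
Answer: $11$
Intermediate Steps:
$L{\left(b \right)} = 9 - \frac{8}{b}$
$F{\left(Q \right)} = 0$ ($F{\left(Q \right)} = -5 + 5 = 0$)
$L{\left(-4 \right)} + \sqrt{C + 18} F{\left(1 \right)} = \left(9 - \frac{8}{-4}\right) + \sqrt{-11 + 18} \cdot 0 = \left(9 - -2\right) + \sqrt{7} \cdot 0 = \left(9 + 2\right) + 0 = 11 + 0 = 11$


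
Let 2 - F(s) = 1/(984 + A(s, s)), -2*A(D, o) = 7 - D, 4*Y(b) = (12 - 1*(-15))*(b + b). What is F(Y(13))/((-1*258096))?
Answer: -4271/551422104 ≈ -7.7454e-6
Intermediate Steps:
Y(b) = 27*b/2 (Y(b) = ((12 - 1*(-15))*(b + b))/4 = ((12 + 15)*(2*b))/4 = (27*(2*b))/4 = (54*b)/4 = 27*b/2)
A(D, o) = -7/2 + D/2 (A(D, o) = -(7 - D)/2 = -7/2 + D/2)
F(s) = 2 - 1/(1961/2 + s/2) (F(s) = 2 - 1/(984 + (-7/2 + s/2)) = 2 - 1/(1961/2 + s/2))
F(Y(13))/((-1*258096)) = (2*(1960 + (27/2)*13)/(1961 + (27/2)*13))/((-1*258096)) = (2*(1960 + 351/2)/(1961 + 351/2))/(-258096) = (2*(4271/2)/(4273/2))*(-1/258096) = (2*(2/4273)*(4271/2))*(-1/258096) = (8542/4273)*(-1/258096) = -4271/551422104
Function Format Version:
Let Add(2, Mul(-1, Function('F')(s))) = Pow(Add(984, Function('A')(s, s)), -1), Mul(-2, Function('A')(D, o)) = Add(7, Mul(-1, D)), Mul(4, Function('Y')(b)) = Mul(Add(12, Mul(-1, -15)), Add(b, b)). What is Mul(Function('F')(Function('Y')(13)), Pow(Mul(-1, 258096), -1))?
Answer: Rational(-4271, 551422104) ≈ -7.7454e-6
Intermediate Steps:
Function('Y')(b) = Mul(Rational(27, 2), b) (Function('Y')(b) = Mul(Rational(1, 4), Mul(Add(12, Mul(-1, -15)), Add(b, b))) = Mul(Rational(1, 4), Mul(Add(12, 15), Mul(2, b))) = Mul(Rational(1, 4), Mul(27, Mul(2, b))) = Mul(Rational(1, 4), Mul(54, b)) = Mul(Rational(27, 2), b))
Function('A')(D, o) = Add(Rational(-7, 2), Mul(Rational(1, 2), D)) (Function('A')(D, o) = Mul(Rational(-1, 2), Add(7, Mul(-1, D))) = Add(Rational(-7, 2), Mul(Rational(1, 2), D)))
Function('F')(s) = Add(2, Mul(-1, Pow(Add(Rational(1961, 2), Mul(Rational(1, 2), s)), -1))) (Function('F')(s) = Add(2, Mul(-1, Pow(Add(984, Add(Rational(-7, 2), Mul(Rational(1, 2), s))), -1))) = Add(2, Mul(-1, Pow(Add(Rational(1961, 2), Mul(Rational(1, 2), s)), -1))))
Mul(Function('F')(Function('Y')(13)), Pow(Mul(-1, 258096), -1)) = Mul(Mul(2, Pow(Add(1961, Mul(Rational(27, 2), 13)), -1), Add(1960, Mul(Rational(27, 2), 13))), Pow(Mul(-1, 258096), -1)) = Mul(Mul(2, Pow(Add(1961, Rational(351, 2)), -1), Add(1960, Rational(351, 2))), Pow(-258096, -1)) = Mul(Mul(2, Pow(Rational(4273, 2), -1), Rational(4271, 2)), Rational(-1, 258096)) = Mul(Mul(2, Rational(2, 4273), Rational(4271, 2)), Rational(-1, 258096)) = Mul(Rational(8542, 4273), Rational(-1, 258096)) = Rational(-4271, 551422104)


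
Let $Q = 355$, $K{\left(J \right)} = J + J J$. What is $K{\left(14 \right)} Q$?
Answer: $74550$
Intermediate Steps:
$K{\left(J \right)} = J + J^{2}$
$K{\left(14 \right)} Q = 14 \left(1 + 14\right) 355 = 14 \cdot 15 \cdot 355 = 210 \cdot 355 = 74550$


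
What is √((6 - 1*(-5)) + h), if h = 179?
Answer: √190 ≈ 13.784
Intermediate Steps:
√((6 - 1*(-5)) + h) = √((6 - 1*(-5)) + 179) = √((6 + 5) + 179) = √(11 + 179) = √190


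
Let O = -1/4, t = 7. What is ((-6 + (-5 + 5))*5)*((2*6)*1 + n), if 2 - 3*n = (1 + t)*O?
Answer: -400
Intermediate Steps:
O = -¼ (O = -1*¼ = -¼ ≈ -0.25000)
n = 4/3 (n = ⅔ - (1 + 7)*(-1)/(3*4) = ⅔ - 8*(-1)/(3*4) = ⅔ - ⅓*(-2) = ⅔ + ⅔ = 4/3 ≈ 1.3333)
((-6 + (-5 + 5))*5)*((2*6)*1 + n) = ((-6 + (-5 + 5))*5)*((2*6)*1 + 4/3) = ((-6 + 0)*5)*(12*1 + 4/3) = (-6*5)*(12 + 4/3) = -30*40/3 = -400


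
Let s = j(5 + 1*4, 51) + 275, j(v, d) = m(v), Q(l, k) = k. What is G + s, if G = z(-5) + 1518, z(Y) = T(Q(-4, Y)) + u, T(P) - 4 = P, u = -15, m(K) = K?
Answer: 1786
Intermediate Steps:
T(P) = 4 + P
z(Y) = -11 + Y (z(Y) = (4 + Y) - 15 = -11 + Y)
G = 1502 (G = (-11 - 5) + 1518 = -16 + 1518 = 1502)
j(v, d) = v
s = 284 (s = (5 + 1*4) + 275 = (5 + 4) + 275 = 9 + 275 = 284)
G + s = 1502 + 284 = 1786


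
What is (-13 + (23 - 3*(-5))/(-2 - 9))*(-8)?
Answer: 1448/11 ≈ 131.64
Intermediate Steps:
(-13 + (23 - 3*(-5))/(-2 - 9))*(-8) = (-13 + (23 + 15)/(-11))*(-8) = (-13 + 38*(-1/11))*(-8) = (-13 - 38/11)*(-8) = -181/11*(-8) = 1448/11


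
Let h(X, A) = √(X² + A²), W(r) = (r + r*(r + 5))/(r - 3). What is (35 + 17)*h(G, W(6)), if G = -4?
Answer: 208*√37 ≈ 1265.2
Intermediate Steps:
W(r) = (r + r*(5 + r))/(-3 + r)
h(X, A) = √(A² + X²)
(35 + 17)*h(G, W(6)) = (35 + 17)*√((6*(6 + 6)/(-3 + 6))² + (-4)²) = 52*√((6*12/3)² + 16) = 52*√((6*(⅓)*12)² + 16) = 52*√(24² + 16) = 52*√(576 + 16) = 52*√592 = 52*(4*√37) = 208*√37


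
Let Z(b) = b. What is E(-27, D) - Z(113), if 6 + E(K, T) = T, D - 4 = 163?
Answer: 48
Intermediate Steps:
D = 167 (D = 4 + 163 = 167)
E(K, T) = -6 + T
E(-27, D) - Z(113) = (-6 + 167) - 1*113 = 161 - 113 = 48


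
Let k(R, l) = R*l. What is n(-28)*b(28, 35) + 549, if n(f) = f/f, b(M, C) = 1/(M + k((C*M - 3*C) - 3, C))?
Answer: 16770853/30548 ≈ 549.00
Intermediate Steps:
b(M, C) = 1/(M + C*(-3 - 3*C + C*M)) (b(M, C) = 1/(M + ((C*M - 3*C) - 3)*C) = 1/(M + ((-3*C + C*M) - 3)*C) = 1/(M + (-3 - 3*C + C*M)*C) = 1/(M + C*(-3 - 3*C + C*M)))
n(f) = 1
n(-28)*b(28, 35) + 549 = 1*(-1/(-1*28 + 35*(3 + 3*35 - 1*35*28))) + 549 = 1*(-1/(-28 + 35*(3 + 105 - 980))) + 549 = 1*(-1/(-28 + 35*(-872))) + 549 = 1*(-1/(-28 - 30520)) + 549 = 1*(-1/(-30548)) + 549 = 1*(-1*(-1/30548)) + 549 = 1*(1/30548) + 549 = 1/30548 + 549 = 16770853/30548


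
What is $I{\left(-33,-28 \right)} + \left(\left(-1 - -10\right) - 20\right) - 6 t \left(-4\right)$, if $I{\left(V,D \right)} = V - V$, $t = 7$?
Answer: $-1848$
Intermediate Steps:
$I{\left(V,D \right)} = 0$
$I{\left(-33,-28 \right)} + \left(\left(-1 - -10\right) - 20\right) - 6 t \left(-4\right) = 0 + \left(\left(-1 - -10\right) - 20\right) \left(-6\right) 7 \left(-4\right) = 0 + \left(\left(-1 + 10\right) - 20\right) \left(\left(-42\right) \left(-4\right)\right) = 0 + \left(9 - 20\right) 168 = 0 - 1848 = -1848$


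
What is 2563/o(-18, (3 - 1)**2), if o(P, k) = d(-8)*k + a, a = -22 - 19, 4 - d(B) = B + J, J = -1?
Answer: 233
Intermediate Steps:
d(B) = 5 - B (d(B) = 4 - (B - 1) = 4 - (-1 + B) = 4 + (1 - B) = 5 - B)
a = -41
o(P, k) = -41 + 13*k (o(P, k) = (5 - 1*(-8))*k - 41 = (5 + 8)*k - 41 = 13*k - 41 = -41 + 13*k)
2563/o(-18, (3 - 1)**2) = 2563/(-41 + 13*(3 - 1)**2) = 2563/(-41 + 13*2**2) = 2563/(-41 + 13*4) = 2563/(-41 + 52) = 2563/11 = 2563*(1/11) = 233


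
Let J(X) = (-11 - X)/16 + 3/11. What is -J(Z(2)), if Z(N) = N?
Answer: 95/176 ≈ 0.53977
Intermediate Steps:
J(X) = -73/176 - X/16 (J(X) = (-11 - X)*(1/16) + 3*(1/11) = (-11/16 - X/16) + 3/11 = -73/176 - X/16)
-J(Z(2)) = -(-73/176 - 1/16*2) = -(-73/176 - ⅛) = -1*(-95/176) = 95/176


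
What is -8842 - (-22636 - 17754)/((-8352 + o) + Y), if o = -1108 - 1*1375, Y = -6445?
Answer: -15283015/1728 ≈ -8844.3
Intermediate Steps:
o = -2483 (o = -1108 - 1375 = -2483)
-8842 - (-22636 - 17754)/((-8352 + o) + Y) = -8842 - (-22636 - 17754)/((-8352 - 2483) - 6445) = -8842 - (-40390)/(-10835 - 6445) = -8842 - (-40390)/(-17280) = -8842 - (-40390)*(-1)/17280 = -8842 - 1*4039/1728 = -8842 - 4039/1728 = -15283015/1728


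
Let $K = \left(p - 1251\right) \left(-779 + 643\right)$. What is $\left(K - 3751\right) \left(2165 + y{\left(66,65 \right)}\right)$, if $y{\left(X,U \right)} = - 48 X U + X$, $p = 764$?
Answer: $-12726692409$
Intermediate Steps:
$K = 66232$ ($K = \left(764 - 1251\right) \left(-779 + 643\right) = \left(-487\right) \left(-136\right) = 66232$)
$y{\left(X,U \right)} = X - 48 U X$ ($y{\left(X,U \right)} = - 48 U X + X = X - 48 U X$)
$\left(K - 3751\right) \left(2165 + y{\left(66,65 \right)}\right) = \left(66232 - 3751\right) \left(2165 + 66 \left(1 - 3120\right)\right) = 62481 \left(2165 + 66 \left(1 - 3120\right)\right) = 62481 \left(2165 + 66 \left(-3119\right)\right) = 62481 \left(2165 - 205854\right) = 62481 \left(-203689\right) = -12726692409$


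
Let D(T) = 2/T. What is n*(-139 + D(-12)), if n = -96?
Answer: 13360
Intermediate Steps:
n*(-139 + D(-12)) = -96*(-139 + 2/(-12)) = -96*(-139 + 2*(-1/12)) = -96*(-139 - 1/6) = -96*(-835/6) = 13360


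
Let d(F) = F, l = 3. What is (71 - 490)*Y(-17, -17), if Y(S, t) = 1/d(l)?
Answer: -419/3 ≈ -139.67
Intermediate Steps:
Y(S, t) = ⅓ (Y(S, t) = 1/3 = ⅓)
(71 - 490)*Y(-17, -17) = (71 - 490)*(⅓) = -419*⅓ = -419/3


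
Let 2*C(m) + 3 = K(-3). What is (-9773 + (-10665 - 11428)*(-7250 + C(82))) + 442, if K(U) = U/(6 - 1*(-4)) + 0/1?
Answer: 3204027449/20 ≈ 1.6020e+8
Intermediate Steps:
K(U) = U/10 (K(U) = U/(6 + 4) + 0*1 = U/10 + 0 = U/10)
C(m) = -33/20 (C(m) = -3/2 + ((⅒)*(-3))/2 = -3/2 + (½)*(-3/10) = -3/2 - 3/20 = -33/20)
(-9773 + (-10665 - 11428)*(-7250 + C(82))) + 442 = (-9773 + (-10665 - 11428)*(-7250 - 33/20)) + 442 = (-9773 - 22093*(-145033/20)) + 442 = (-9773 + 3204214069/20) + 442 = 3204018609/20 + 442 = 3204027449/20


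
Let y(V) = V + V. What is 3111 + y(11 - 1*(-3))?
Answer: 3139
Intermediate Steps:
y(V) = 2*V
3111 + y(11 - 1*(-3)) = 3111 + 2*(11 - 1*(-3)) = 3111 + 2*(11 + 3) = 3111 + 2*14 = 3111 + 28 = 3139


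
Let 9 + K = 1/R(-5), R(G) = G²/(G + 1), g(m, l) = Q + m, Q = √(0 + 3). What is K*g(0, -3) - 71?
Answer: -71 - 229*√3/25 ≈ -86.866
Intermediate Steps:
Q = √3 ≈ 1.7320
g(m, l) = m + √3 (g(m, l) = √3 + m = m + √3)
R(G) = G²/(1 + G)
K = -229/25 (K = -9 + 1/((-5)²/(1 - 5)) = -9 + 1/(25/(-4)) = -9 + 1/(25*(-¼)) = -9 + 1/(-25/4) = -9 - 4/25 = -229/25 ≈ -9.1600)
K*g(0, -3) - 71 = -229*(0 + √3)/25 - 71 = -229*√3/25 - 71 = -71 - 229*√3/25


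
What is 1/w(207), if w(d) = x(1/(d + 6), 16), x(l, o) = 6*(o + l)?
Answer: 71/6818 ≈ 0.010414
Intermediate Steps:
x(l, o) = 6*l + 6*o (x(l, o) = 6*(l + o) = 6*l + 6*o)
w(d) = 96 + 6/(6 + d) (w(d) = 6/(d + 6) + 6*16 = 6/(6 + d) + 96 = 96 + 6/(6 + d))
1/w(207) = 1/(6*(97 + 16*207)/(6 + 207)) = 1/(6*(97 + 3312)/213) = 1/(6*(1/213)*3409) = 1/(6818/71) = 71/6818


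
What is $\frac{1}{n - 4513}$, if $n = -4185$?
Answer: $- \frac{1}{8698} \approx -0.00011497$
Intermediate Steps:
$\frac{1}{n - 4513} = \frac{1}{-4185 - 4513} = \frac{1}{-8698} = - \frac{1}{8698}$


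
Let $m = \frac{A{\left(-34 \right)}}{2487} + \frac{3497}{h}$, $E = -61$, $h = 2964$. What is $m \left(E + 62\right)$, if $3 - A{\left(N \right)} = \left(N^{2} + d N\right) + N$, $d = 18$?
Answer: $\frac{184469}{189012} \approx 0.97596$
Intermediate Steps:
$A{\left(N \right)} = 3 - N^{2} - 19 N$ ($A{\left(N \right)} = 3 - \left(\left(N^{2} + 18 N\right) + N\right) = 3 - \left(N^{2} + 19 N\right) = 3 - N^{2} - 19 N$)
$m = \frac{184469}{189012}$ ($m = \frac{3 - \left(-34\right)^{2} - -646}{2487} + \frac{3497}{2964} = \left(3 - 1156 + 646\right) \frac{1}{2487} + 3497 \cdot \frac{1}{2964} = \left(3 - 1156 + 646\right) \frac{1}{2487} + \frac{269}{228} = \left(-507\right) \frac{1}{2487} + \frac{269}{228} = - \frac{169}{829} + \frac{269}{228} = \frac{184469}{189012} \approx 0.97596$)
$m \left(E + 62\right) = \frac{184469 \left(-61 + 62\right)}{189012} = \frac{184469}{189012} \cdot 1 = \frac{184469}{189012}$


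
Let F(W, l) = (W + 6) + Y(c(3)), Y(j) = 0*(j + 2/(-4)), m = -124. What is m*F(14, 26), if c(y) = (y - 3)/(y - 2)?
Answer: -2480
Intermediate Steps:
c(y) = (-3 + y)/(-2 + y)
Y(j) = 0 (Y(j) = 0*(j + 2*(-1/4)) = 0*(j - 1/2) = 0*(-1/2 + j) = 0)
F(W, l) = 6 + W (F(W, l) = (W + 6) + 0 = (6 + W) + 0 = 6 + W)
m*F(14, 26) = -124*(6 + 14) = -124*20 = -2480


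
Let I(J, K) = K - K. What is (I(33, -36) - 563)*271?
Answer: -152573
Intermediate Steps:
I(J, K) = 0
(I(33, -36) - 563)*271 = (0 - 563)*271 = -563*271 = -152573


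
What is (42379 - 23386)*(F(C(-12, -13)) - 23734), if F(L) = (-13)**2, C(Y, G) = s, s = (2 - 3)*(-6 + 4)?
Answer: -447570045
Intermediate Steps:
s = 2 (s = -1*(-2) = 2)
C(Y, G) = 2
F(L) = 169
(42379 - 23386)*(F(C(-12, -13)) - 23734) = (42379 - 23386)*(169 - 23734) = 18993*(-23565) = -447570045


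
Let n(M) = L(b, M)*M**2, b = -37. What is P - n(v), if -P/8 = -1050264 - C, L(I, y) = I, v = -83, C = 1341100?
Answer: 19385805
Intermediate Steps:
n(M) = -37*M**2
P = 19130912 (P = -8*(-1050264 - 1*1341100) = -8*(-1050264 - 1341100) = -8*(-2391364) = 19130912)
P - n(v) = 19130912 - (-37)*(-83)**2 = 19130912 - (-37)*6889 = 19130912 - 1*(-254893) = 19130912 + 254893 = 19385805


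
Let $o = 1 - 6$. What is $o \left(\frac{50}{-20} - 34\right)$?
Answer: $\frac{365}{2} \approx 182.5$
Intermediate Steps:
$o = -5$ ($o = 1 - 6 = -5$)
$o \left(\frac{50}{-20} - 34\right) = - 5 \left(\frac{50}{-20} - 34\right) = - 5 \left(50 \left(- \frac{1}{20}\right) - 34\right) = - 5 \left(- \frac{5}{2} - 34\right) = \left(-5\right) \left(- \frac{73}{2}\right) = \frac{365}{2}$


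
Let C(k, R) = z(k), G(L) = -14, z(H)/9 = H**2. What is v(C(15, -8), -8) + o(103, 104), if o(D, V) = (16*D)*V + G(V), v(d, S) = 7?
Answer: 171385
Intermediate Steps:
z(H) = 9*H**2
C(k, R) = 9*k**2
o(D, V) = -14 + 16*D*V (o(D, V) = (16*D)*V - 14 = 16*D*V - 14 = -14 + 16*D*V)
v(C(15, -8), -8) + o(103, 104) = 7 + (-14 + 16*103*104) = 7 + (-14 + 171392) = 7 + 171378 = 171385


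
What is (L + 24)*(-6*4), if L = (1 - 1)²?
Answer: -576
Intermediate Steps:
L = 0 (L = 0² = 0)
(L + 24)*(-6*4) = (0 + 24)*(-6*4) = 24*(-24) = -576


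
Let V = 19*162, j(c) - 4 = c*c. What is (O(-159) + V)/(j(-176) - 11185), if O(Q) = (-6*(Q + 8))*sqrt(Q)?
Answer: 3078/19795 + 906*I*sqrt(159)/19795 ≈ 0.15549 + 0.57713*I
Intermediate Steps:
j(c) = 4 + c**2 (j(c) = 4 + c*c = 4 + c**2)
V = 3078
O(Q) = sqrt(Q)*(-48 - 6*Q) (O(Q) = (-6*(8 + Q))*sqrt(Q) = (-48 - 6*Q)*sqrt(Q) = sqrt(Q)*(-48 - 6*Q))
(O(-159) + V)/(j(-176) - 11185) = (6*sqrt(-159)*(-8 - 1*(-159)) + 3078)/((4 + (-176)**2) - 11185) = (6*(I*sqrt(159))*(-8 + 159) + 3078)/((4 + 30976) - 11185) = (6*(I*sqrt(159))*151 + 3078)/(30980 - 11185) = (906*I*sqrt(159) + 3078)/19795 = (3078 + 906*I*sqrt(159))*(1/19795) = 3078/19795 + 906*I*sqrt(159)/19795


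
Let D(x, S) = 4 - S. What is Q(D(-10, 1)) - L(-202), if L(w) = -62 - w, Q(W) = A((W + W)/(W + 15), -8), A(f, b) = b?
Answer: -148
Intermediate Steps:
Q(W) = -8
Q(D(-10, 1)) - L(-202) = -8 - (-62 - 1*(-202)) = -8 - (-62 + 202) = -8 - 1*140 = -8 - 140 = -148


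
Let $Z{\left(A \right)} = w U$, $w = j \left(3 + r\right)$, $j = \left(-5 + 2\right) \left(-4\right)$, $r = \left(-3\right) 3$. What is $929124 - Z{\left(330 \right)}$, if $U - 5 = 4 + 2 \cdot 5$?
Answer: $930492$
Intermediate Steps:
$r = -9$
$j = 12$ ($j = \left(-3\right) \left(-4\right) = 12$)
$w = -72$ ($w = 12 \left(3 - 9\right) = 12 \left(-6\right) = -72$)
$U = 19$ ($U = 5 + \left(4 + 2 \cdot 5\right) = 5 + \left(4 + 10\right) = 5 + 14 = 19$)
$Z{\left(A \right)} = -1368$ ($Z{\left(A \right)} = \left(-72\right) 19 = -1368$)
$929124 - Z{\left(330 \right)} = 929124 - -1368 = 929124 + 1368 = 930492$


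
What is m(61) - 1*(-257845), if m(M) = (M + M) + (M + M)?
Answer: 258089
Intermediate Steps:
m(M) = 4*M (m(M) = 2*M + 2*M = 4*M)
m(61) - 1*(-257845) = 4*61 - 1*(-257845) = 244 + 257845 = 258089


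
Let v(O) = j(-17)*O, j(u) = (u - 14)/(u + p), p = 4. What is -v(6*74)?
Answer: -13764/13 ≈ -1058.8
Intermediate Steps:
j(u) = (-14 + u)/(4 + u) (j(u) = (u - 14)/(u + 4) = (-14 + u)/(4 + u))
v(O) = 31*O/13 (v(O) = ((-14 - 17)/(4 - 17))*O = (-31/(-13))*O = (-1/13*(-31))*O = 31*O/13)
-v(6*74) = -31*6*74/13 = -31*444/13 = -1*13764/13 = -13764/13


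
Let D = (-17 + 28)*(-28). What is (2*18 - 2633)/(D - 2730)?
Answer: 53/62 ≈ 0.85484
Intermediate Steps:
D = -308 (D = 11*(-28) = -308)
(2*18 - 2633)/(D - 2730) = (2*18 - 2633)/(-308 - 2730) = (36 - 2633)/(-3038) = -2597*(-1/3038) = 53/62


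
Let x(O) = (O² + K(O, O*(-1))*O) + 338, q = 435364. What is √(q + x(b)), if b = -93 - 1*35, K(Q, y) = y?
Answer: √435702 ≈ 660.08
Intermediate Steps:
b = -128 (b = -93 - 35 = -128)
x(O) = 338 (x(O) = (O² + (O*(-1))*O) + 338 = (O² + (-O)*O) + 338 = (O² - O²) + 338 = 0 + 338 = 338)
√(q + x(b)) = √(435364 + 338) = √435702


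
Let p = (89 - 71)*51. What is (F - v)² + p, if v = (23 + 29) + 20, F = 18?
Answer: 3834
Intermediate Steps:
v = 72 (v = 52 + 20 = 72)
p = 918 (p = 18*51 = 918)
(F - v)² + p = (18 - 1*72)² + 918 = (18 - 72)² + 918 = (-54)² + 918 = 2916 + 918 = 3834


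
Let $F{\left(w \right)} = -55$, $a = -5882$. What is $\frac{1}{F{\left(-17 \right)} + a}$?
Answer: $- \frac{1}{5937} \approx -0.00016844$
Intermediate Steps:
$\frac{1}{F{\left(-17 \right)} + a} = \frac{1}{-55 - 5882} = \frac{1}{-5937} = - \frac{1}{5937}$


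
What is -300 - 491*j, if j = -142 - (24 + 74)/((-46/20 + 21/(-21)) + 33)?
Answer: 21099514/297 ≈ 71042.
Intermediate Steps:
j = -43154/297 (j = -142 - 98/((-46*1/20 + 21*(-1/21)) + 33) = -142 - 98/((-23/10 - 1) + 33) = -142 - 98/(-33/10 + 33) = -142 - 98/297/10 = -142 - 98*10/297 = -142 - 1*980/297 = -142 - 980/297 = -43154/297 ≈ -145.30)
-300 - 491*j = -300 - 491*(-43154/297) = -300 + 21188614/297 = 21099514/297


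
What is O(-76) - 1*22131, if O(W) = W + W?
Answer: -22283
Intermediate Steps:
O(W) = 2*W
O(-76) - 1*22131 = 2*(-76) - 1*22131 = -152 - 22131 = -22283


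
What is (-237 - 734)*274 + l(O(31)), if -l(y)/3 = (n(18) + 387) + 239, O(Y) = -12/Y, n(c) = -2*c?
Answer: -267824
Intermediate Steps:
l(y) = -1770 (l(y) = -3*((-2*18 + 387) + 239) = -3*((-36 + 387) + 239) = -3*(351 + 239) = -3*590 = -1770)
(-237 - 734)*274 + l(O(31)) = (-237 - 734)*274 - 1770 = -971*274 - 1770 = -266054 - 1770 = -267824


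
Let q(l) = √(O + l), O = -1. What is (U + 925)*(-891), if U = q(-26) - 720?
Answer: -182655 - 2673*I*√3 ≈ -1.8266e+5 - 4629.8*I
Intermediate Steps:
q(l) = √(-1 + l)
U = -720 + 3*I*√3 (U = √(-1 - 26) - 720 = √(-27) - 720 = 3*I*√3 - 720 = -720 + 3*I*√3 ≈ -720.0 + 5.1962*I)
(U + 925)*(-891) = ((-720 + 3*I*√3) + 925)*(-891) = (205 + 3*I*√3)*(-891) = -182655 - 2673*I*√3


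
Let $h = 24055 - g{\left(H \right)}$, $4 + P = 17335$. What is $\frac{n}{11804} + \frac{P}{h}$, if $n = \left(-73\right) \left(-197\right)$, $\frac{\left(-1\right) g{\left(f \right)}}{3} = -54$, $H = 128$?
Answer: $\frac{548180357}{282032972} \approx 1.9437$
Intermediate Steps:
$g{\left(f \right)} = 162$ ($g{\left(f \right)} = \left(-3\right) \left(-54\right) = 162$)
$n = 14381$
$P = 17331$ ($P = -4 + 17335 = 17331$)
$h = 23893$ ($h = 24055 - 162 = 23893$)
$\frac{n}{11804} + \frac{P}{h} = \frac{14381}{11804} + \frac{17331}{23893} = \frac{548180357}{282032972}$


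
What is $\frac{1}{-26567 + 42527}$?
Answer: $\frac{1}{15960} \approx 6.2657 \cdot 10^{-5}$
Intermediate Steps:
$\frac{1}{-26567 + 42527} = \frac{1}{15960}$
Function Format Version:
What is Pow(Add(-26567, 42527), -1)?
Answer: Rational(1, 15960) ≈ 6.2657e-5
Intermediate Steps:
Pow(Add(-26567, 42527), -1) = Pow(15960, -1) = Rational(1, 15960)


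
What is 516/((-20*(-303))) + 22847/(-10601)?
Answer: -11081892/5353505 ≈ -2.0700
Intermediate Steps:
516/((-20*(-303))) + 22847/(-10601) = 516/6060 + 22847*(-1/10601) = 516*(1/6060) - 22847/10601 = 43/505 - 22847/10601 = -11081892/5353505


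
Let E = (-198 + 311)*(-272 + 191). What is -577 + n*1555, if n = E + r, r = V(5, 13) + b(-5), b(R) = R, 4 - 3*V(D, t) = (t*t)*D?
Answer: -44031556/3 ≈ -1.4677e+7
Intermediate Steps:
V(D, t) = 4/3 - D*t**2/3 (V(D, t) = 4/3 - t*t*D/3 = 4/3 - t**2*D/3 = 4/3 - D*t**2/3)
E = -9153 (E = 113*(-81) = -9153)
r = -856/3 (r = (4/3 - 1/3*5*13**2) - 5 = (4/3 - 1/3*5*169) - 5 = (4/3 - 845/3) - 5 = -841/3 - 5 = -856/3 ≈ -285.33)
n = -28315/3 (n = -9153 - 856/3 = -28315/3 ≈ -9438.3)
-577 + n*1555 = -577 - 28315/3*1555 = -577 - 44029825/3 = -44031556/3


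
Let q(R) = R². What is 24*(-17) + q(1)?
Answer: -407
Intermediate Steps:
24*(-17) + q(1) = 24*(-17) + 1² = -408 + 1 = -407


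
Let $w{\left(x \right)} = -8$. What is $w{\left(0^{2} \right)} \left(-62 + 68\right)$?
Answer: $-48$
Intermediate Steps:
$w{\left(0^{2} \right)} \left(-62 + 68\right) = - 8 \left(-62 + 68\right) = \left(-8\right) 6 = -48$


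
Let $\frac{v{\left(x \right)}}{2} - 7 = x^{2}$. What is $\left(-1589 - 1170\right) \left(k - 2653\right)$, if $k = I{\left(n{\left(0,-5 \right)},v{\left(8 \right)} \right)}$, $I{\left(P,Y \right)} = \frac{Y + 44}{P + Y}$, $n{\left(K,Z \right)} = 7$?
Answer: $\frac{1090111249}{149} \approx 7.3162 \cdot 10^{6}$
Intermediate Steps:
$v{\left(x \right)} = 14 + 2 x^{2}$
$I{\left(P,Y \right)} = \frac{44 + Y}{P + Y}$
$k = \frac{186}{149}$ ($k = \frac{44 + \left(14 + 2 \cdot 8^{2}\right)}{7 + \left(14 + 2 \cdot 8^{2}\right)} = \frac{44 + \left(14 + 2 \cdot 64\right)}{7 + \left(14 + 2 \cdot 64\right)} = \frac{44 + \left(14 + 128\right)}{7 + \left(14 + 128\right)} = \frac{44 + 142}{7 + 142} = \frac{1}{149} \cdot 186 = \frac{186}{149} \approx 1.2483$)
$\left(-1589 - 1170\right) \left(k - 2653\right) = \left(-1589 - 1170\right) \left(\frac{186}{149} - 2653\right) = \left(-2759\right) \left(- \frac{395111}{149}\right) = \frac{1090111249}{149}$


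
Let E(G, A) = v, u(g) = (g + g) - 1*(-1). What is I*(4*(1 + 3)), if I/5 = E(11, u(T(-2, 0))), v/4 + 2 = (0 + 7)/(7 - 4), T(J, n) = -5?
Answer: 320/3 ≈ 106.67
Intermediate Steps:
v = 4/3 (v = -8 + 4*((0 + 7)/(7 - 4)) = -8 + 4*(7/3) = -8 + 28/3 = 4/3 ≈ 1.3333)
u(g) = 1 + 2*g (u(g) = 2*g + 1 = 1 + 2*g)
E(G, A) = 4/3
I = 20/3 (I = 5*(4/3) = 20/3 ≈ 6.6667)
I*(4*(1 + 3)) = 20*(4*(1 + 3))/3 = 20*(4*4)/3 = (20/3)*16 = 320/3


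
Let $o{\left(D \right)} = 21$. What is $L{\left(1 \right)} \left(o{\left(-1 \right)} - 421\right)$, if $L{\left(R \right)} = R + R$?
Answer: $-800$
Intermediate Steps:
$L{\left(R \right)} = 2 R$
$L{\left(1 \right)} \left(o{\left(-1 \right)} - 421\right) = 2 \cdot 1 \left(21 - 421\right) = 2 \left(-400\right) = -800$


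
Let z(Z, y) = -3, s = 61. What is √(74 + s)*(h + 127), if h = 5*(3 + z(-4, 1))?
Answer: 381*√15 ≈ 1475.6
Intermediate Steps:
h = 0 (h = 5*(3 - 3) = 5*0 = 0)
√(74 + s)*(h + 127) = √(74 + 61)*(0 + 127) = √135*127 = (3*√15)*127 = 381*√15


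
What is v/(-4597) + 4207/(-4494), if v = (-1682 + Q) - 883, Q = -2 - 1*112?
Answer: -1042879/2951274 ≈ -0.35337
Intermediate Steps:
Q = -114 (Q = -2 - 112 = -114)
v = -2679 (v = (-1682 - 114) - 883 = -1796 - 883 = -2679)
v/(-4597) + 4207/(-4494) = -2679/(-4597) + 4207/(-4494) = -2679*(-1/4597) + 4207*(-1/4494) = 2679/4597 - 601/642 = -1042879/2951274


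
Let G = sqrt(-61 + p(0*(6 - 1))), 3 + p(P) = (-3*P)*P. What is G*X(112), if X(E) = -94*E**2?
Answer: -9433088*I ≈ -9.4331e+6*I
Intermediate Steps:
p(P) = -3 - 3*P**2 (p(P) = -3 + (-3*P)*P = -3 - 3*P**2)
G = 8*I (G = sqrt(-61 + (-3 - 3*(0*(6 - 1))**2)) = sqrt(-61 + (-3 - 3*(0*5)**2)) = sqrt(-61 + (-3 - 3*0**2)) = sqrt(-61 + (-3 - 3*0)) = sqrt(-61 + (-3 + 0)) = sqrt(-61 - 3) = sqrt(-64) = 8*I ≈ 8.0*I)
G*X(112) = (8*I)*(-94*112**2) = (8*I)*(-94*12544) = (8*I)*(-1179136) = -9433088*I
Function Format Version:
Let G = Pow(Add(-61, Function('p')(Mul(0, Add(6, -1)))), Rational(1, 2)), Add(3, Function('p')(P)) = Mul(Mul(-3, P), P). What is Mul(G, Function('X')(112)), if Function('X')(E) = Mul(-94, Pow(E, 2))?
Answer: Mul(-9433088, I) ≈ Mul(-9.4331e+6, I)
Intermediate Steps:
Function('p')(P) = Add(-3, Mul(-3, Pow(P, 2))) (Function('p')(P) = Add(-3, Mul(Mul(-3, P), P)) = Add(-3, Mul(-3, Pow(P, 2))))
G = Mul(8, I) (G = Pow(Add(-61, Add(-3, Mul(-3, Pow(Mul(0, Add(6, -1)), 2)))), Rational(1, 2)) = Pow(Add(-61, Add(-3, Mul(-3, Pow(Mul(0, 5), 2)))), Rational(1, 2)) = Pow(Add(-61, Add(-3, Mul(-3, Pow(0, 2)))), Rational(1, 2)) = Pow(Add(-61, Add(-3, Mul(-3, 0))), Rational(1, 2)) = Pow(Add(-61, Add(-3, 0)), Rational(1, 2)) = Pow(Add(-61, -3), Rational(1, 2)) = Pow(-64, Rational(1, 2)) = Mul(8, I) ≈ Mul(8.0000, I))
Mul(G, Function('X')(112)) = Mul(Mul(8, I), Mul(-94, Pow(112, 2))) = Mul(Mul(8, I), Mul(-94, 12544)) = Mul(Mul(8, I), -1179136) = Mul(-9433088, I)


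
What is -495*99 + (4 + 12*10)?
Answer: -48881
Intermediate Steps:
-495*99 + (4 + 12*10) = -49005 + (4 + 120) = -49005 + 124 = -48881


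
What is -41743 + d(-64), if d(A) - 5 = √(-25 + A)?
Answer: -41738 + I*√89 ≈ -41738.0 + 9.434*I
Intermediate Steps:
d(A) = 5 + √(-25 + A)
-41743 + d(-64) = -41743 + (5 + √(-25 - 64)) = -41743 + (5 + √(-89)) = -41743 + (5 + I*√89) = -41738 + I*√89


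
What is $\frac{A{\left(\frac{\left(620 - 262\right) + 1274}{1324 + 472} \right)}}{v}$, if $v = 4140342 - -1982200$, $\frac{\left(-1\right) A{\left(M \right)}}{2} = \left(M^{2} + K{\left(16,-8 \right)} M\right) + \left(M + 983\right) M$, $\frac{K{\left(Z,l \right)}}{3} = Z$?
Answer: $- \frac{189203880}{617155294871} \approx -0.00030657$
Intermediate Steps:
$K{\left(Z,l \right)} = 3 Z$
$A{\left(M \right)} = - 96 M - 2 M^{2} - 2 M \left(983 + M\right)$ ($A{\left(M \right)} = - 2 \left(\left(M^{2} + 3 \cdot 16 M\right) + \left(M + 983\right) M\right) = - 2 \left(\left(M^{2} + 48 M\right) + \left(983 + M\right) M\right) = - 2 \left(\left(M^{2} + 48 M\right) + M \left(983 + M\right)\right) = - 2 \left(M^{2} + 48 M + M \left(983 + M\right)\right) = - 96 M - 2 M^{2} - 2 M \left(983 + M\right)$)
$v = 6122542$ ($v = 4140342 + 1982200 = 6122542$)
$\frac{A{\left(\frac{\left(620 - 262\right) + 1274}{1324 + 472} \right)}}{v} = \frac{\left(-2\right) \frac{\left(620 - 262\right) + 1274}{1324 + 472} \left(1031 + 2 \frac{\left(620 - 262\right) + 1274}{1324 + 472}\right)}{6122542} = - 2 \frac{\left(620 - 262\right) + 1274}{1796} \left(1031 + 2 \frac{\left(620 - 262\right) + 1274}{1796}\right) \frac{1}{6122542} = - 2 \left(358 + 1274\right) \frac{1}{1796} \left(1031 + 2 \left(358 + 1274\right) \frac{1}{1796}\right) \frac{1}{6122542} = - 2 \cdot 1632 \cdot \frac{1}{1796} \left(1031 + 2 \cdot 1632 \cdot \frac{1}{1796}\right) \frac{1}{6122542} = \left(-2\right) \frac{408}{449} \left(1031 + 2 \cdot \frac{408}{449}\right) \frac{1}{6122542} = \left(-2\right) \frac{408}{449} \left(1031 + \frac{816}{449}\right) \frac{1}{6122542} = \left(-2\right) \frac{408}{449} \cdot \frac{463735}{449} \cdot \frac{1}{6122542} = \left(- \frac{378407760}{201601}\right) \frac{1}{6122542} = - \frac{189203880}{617155294871}$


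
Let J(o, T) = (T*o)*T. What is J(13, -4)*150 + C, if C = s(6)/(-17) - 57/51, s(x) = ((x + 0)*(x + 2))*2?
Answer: 530285/17 ≈ 31193.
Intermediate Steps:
s(x) = 2*x*(2 + x) (s(x) = (x*(2 + x))*2 = 2*x*(2 + x))
J(o, T) = o*T**2
C = -115/17 (C = (2*6*(2 + 6))/(-17) - 57/51 = (2*6*8)*(-1/17) - 57*1/51 = 96*(-1/17) - 19/17 = -96/17 - 19/17 = -115/17 ≈ -6.7647)
J(13, -4)*150 + C = (13*(-4)**2)*150 - 115/17 = (13*16)*150 - 115/17 = 208*150 - 115/17 = 31200 - 115/17 = 530285/17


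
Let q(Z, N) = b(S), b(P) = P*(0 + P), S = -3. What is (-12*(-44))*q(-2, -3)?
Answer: 4752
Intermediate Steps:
b(P) = P² (b(P) = P*P = P²)
q(Z, N) = 9 (q(Z, N) = (-3)² = 9)
(-12*(-44))*q(-2, -3) = -12*(-44)*9 = 528*9 = 4752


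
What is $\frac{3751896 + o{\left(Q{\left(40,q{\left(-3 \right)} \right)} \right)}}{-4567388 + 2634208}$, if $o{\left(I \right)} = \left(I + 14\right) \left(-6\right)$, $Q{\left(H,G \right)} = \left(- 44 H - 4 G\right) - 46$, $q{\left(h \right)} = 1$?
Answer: $- \frac{940668}{483295} \approx -1.9464$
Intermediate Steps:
$Q{\left(H,G \right)} = -46 - 44 H - 4 G$
$o{\left(I \right)} = -84 - 6 I$ ($o{\left(I \right)} = \left(14 + I\right) \left(-6\right) = -84 - 6 I$)
$\frac{3751896 + o{\left(Q{\left(40,q{\left(-3 \right)} \right)} \right)}}{-4567388 + 2634208} = \frac{3751896 - \left(84 + 6 \left(-46 - 1760 - 4\right)\right)}{-4567388 + 2634208} = \frac{3751896 - \left(84 + 6 \left(-46 - 1760 - 4\right)\right)}{-1933180} = \left(3751896 - -10776\right) \left(- \frac{1}{1933180}\right) = \left(3751896 + \left(-84 + 10860\right)\right) \left(- \frac{1}{1933180}\right) = \left(3751896 + 10776\right) \left(- \frac{1}{1933180}\right) = 3762672 \left(- \frac{1}{1933180}\right) = - \frac{940668}{483295}$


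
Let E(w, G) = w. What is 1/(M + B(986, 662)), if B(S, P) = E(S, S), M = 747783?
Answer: 1/748769 ≈ 1.3355e-6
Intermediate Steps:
B(S, P) = S
1/(M + B(986, 662)) = 1/(747783 + 986) = 1/748769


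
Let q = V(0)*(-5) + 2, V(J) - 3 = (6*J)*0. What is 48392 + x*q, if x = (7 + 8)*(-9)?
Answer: 50147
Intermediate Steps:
x = -135 (x = 15*(-9) = -135)
V(J) = 3 (V(J) = 3 + (6*J)*0 = 3 + 0 = 3)
q = -13 (q = 3*(-5) + 2 = -15 + 2 = -13)
48392 + x*q = 48392 - 135*(-13) = 48392 + 1755 = 50147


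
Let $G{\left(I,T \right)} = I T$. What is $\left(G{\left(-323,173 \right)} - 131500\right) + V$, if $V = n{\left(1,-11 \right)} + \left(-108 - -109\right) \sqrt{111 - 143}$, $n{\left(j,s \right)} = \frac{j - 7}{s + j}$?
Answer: $- \frac{936892}{5} + 4 i \sqrt{2} \approx -1.8738 \cdot 10^{5} + 5.6569 i$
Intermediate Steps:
$n{\left(j,s \right)} = \frac{-7 + j}{j + s}$
$V = \frac{3}{5} + 4 i \sqrt{2}$ ($V = \frac{-7 + 1}{1 - 11} + \left(-108 - -109\right) \sqrt{111 - 143} = \frac{1}{-10} \left(-6\right) + \left(-108 + 109\right) \sqrt{-32} = \left(- \frac{1}{10}\right) \left(-6\right) + 1 \cdot 4 i \sqrt{2} = \frac{3}{5} + 4 i \sqrt{2} \approx 0.6 + 5.6569 i$)
$\left(G{\left(-323,173 \right)} - 131500\right) + V = \left(\left(-323\right) 173 - 131500\right) + \left(\frac{3}{5} + 4 i \sqrt{2}\right) = \left(-55879 - 131500\right) + \left(\frac{3}{5} + 4 i \sqrt{2}\right) = -187379 + \left(\frac{3}{5} + 4 i \sqrt{2}\right) = - \frac{936892}{5} + 4 i \sqrt{2}$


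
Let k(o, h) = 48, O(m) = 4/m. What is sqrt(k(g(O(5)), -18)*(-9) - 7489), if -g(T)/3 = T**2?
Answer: 89*I ≈ 89.0*I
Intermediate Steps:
g(T) = -3*T**2
sqrt(k(g(O(5)), -18)*(-9) - 7489) = sqrt(48*(-9) - 7489) = sqrt(-432 - 7489) = sqrt(-7921) = 89*I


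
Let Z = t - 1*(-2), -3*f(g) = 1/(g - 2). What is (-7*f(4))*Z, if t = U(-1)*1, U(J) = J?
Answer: 7/6 ≈ 1.1667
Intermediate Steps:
f(g) = -1/(3*(-2 + g)) (f(g) = -1/(3*(g - 2)) = -1/(3*(-2 + g)))
t = -1 (t = -1*1 = -1)
Z = 1 (Z = -1 - 1*(-2) = -1 + 2 = 1)
(-7*f(4))*Z = -(-7)/(-6 + 3*4)*1 = -(-7)/(-6 + 12)*1 = -(-7)/6*1 = -7*(-⅙)*1 = (7/6)*1 = 7/6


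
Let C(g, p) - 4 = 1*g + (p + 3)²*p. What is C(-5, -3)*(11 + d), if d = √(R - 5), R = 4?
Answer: -11 - I ≈ -11.0 - 1.0*I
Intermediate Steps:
d = I (d = √(4 - 5) = √(-1) = I ≈ 1.0*I)
C(g, p) = 4 + g + p*(3 + p)² (C(g, p) = 4 + (1*g + (p + 3)²*p) = 4 + (g + (3 + p)²*p) = 4 + (g + p*(3 + p)²) = 4 + g + p*(3 + p)²)
C(-5, -3)*(11 + d) = (4 - 5 - 3*(3 - 3)²)*(11 + I) = (4 - 5 - 3*0²)*(11 + I) = (4 - 5 - 3*0)*(11 + I) = (4 - 5 + 0)*(11 + I) = -(11 + I) = -11 - I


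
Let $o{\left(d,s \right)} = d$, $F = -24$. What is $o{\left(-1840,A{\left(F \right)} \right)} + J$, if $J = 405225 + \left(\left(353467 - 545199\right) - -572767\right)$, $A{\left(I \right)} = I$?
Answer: $784420$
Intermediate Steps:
$J = 786260$ ($J = 405225 + \left(\left(353467 - 545199\right) + 572767\right) = 405225 + \left(-191732 + 572767\right) = 405225 + 381035 = 786260$)
$o{\left(-1840,A{\left(F \right)} \right)} + J = -1840 + 786260 = 784420$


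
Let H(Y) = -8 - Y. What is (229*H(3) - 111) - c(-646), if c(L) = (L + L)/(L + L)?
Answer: -2631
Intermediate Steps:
c(L) = 1 (c(L) = (2*L)/((2*L)) = (2*L)*(1/(2*L)) = 1)
(229*H(3) - 111) - c(-646) = (229*(-8 - 1*3) - 111) - 1*1 = (229*(-8 - 3) - 111) - 1 = (229*(-11) - 111) - 1 = (-2519 - 111) - 1 = -2630 - 1 = -2631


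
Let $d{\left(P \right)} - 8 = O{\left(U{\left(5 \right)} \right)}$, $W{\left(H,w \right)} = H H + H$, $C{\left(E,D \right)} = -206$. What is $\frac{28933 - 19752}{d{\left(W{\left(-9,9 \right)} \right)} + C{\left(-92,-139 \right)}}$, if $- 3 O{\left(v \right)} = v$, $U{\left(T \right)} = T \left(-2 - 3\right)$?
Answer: $- \frac{27543}{569} \approx -48.406$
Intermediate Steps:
$U{\left(T \right)} = - 5 T$ ($U{\left(T \right)} = T \left(-5\right) = - 5 T$)
$W{\left(H,w \right)} = H + H^{2}$ ($W{\left(H,w \right)} = H^{2} + H = H + H^{2}$)
$O{\left(v \right)} = - \frac{v}{3}$
$d{\left(P \right)} = \frac{49}{3}$ ($d{\left(P \right)} = 8 - \frac{\left(-5\right) 5}{3} = 8 - - \frac{25}{3} = 8 + \frac{25}{3} = \frac{49}{3}$)
$\frac{28933 - 19752}{d{\left(W{\left(-9,9 \right)} \right)} + C{\left(-92,-139 \right)}} = \frac{28933 - 19752}{\frac{49}{3} - 206} = \frac{9181}{- \frac{569}{3}} = 9181 \left(- \frac{3}{569}\right) = - \frac{27543}{569}$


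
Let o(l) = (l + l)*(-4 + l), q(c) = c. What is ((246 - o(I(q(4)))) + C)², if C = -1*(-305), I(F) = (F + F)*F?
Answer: 1540081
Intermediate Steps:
I(F) = 2*F² (I(F) = (2*F)*F = 2*F²)
o(l) = 2*l*(-4 + l) (o(l) = (2*l)*(-4 + l) = 2*l*(-4 + l))
C = 305
((246 - o(I(q(4)))) + C)² = ((246 - 2*2*4²*(-4 + 2*4²)) + 305)² = ((246 - 2*2*16*(-4 + 2*16)) + 305)² = ((246 - 2*32*(-4 + 32)) + 305)² = ((246 - 2*32*28) + 305)² = ((246 - 1*1792) + 305)² = ((246 - 1792) + 305)² = (-1546 + 305)² = (-1241)² = 1540081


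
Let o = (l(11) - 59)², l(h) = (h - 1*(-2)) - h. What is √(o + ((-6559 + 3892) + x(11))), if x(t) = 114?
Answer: 2*√174 ≈ 26.382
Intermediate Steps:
l(h) = 2 (l(h) = (h + 2) - h = (2 + h) - h = 2)
o = 3249 (o = (2 - 59)² = (-57)² = 3249)
√(o + ((-6559 + 3892) + x(11))) = √(3249 + ((-6559 + 3892) + 114)) = √(3249 + (-2667 + 114)) = √(3249 - 2553) = √696 = 2*√174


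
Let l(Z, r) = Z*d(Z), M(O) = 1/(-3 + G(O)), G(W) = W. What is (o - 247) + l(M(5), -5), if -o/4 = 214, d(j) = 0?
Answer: -1103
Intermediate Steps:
o = -856 (o = -4*214 = -856)
M(O) = 1/(-3 + O)
l(Z, r) = 0 (l(Z, r) = Z*0 = 0)
(o - 247) + l(M(5), -5) = (-856 - 247) + 0 = -1103 + 0 = -1103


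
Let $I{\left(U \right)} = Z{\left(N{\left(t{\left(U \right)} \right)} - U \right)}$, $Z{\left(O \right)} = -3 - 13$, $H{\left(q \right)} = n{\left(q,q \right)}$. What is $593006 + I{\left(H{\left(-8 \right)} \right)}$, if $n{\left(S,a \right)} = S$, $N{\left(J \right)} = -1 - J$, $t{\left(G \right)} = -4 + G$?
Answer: $592990$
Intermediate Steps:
$H{\left(q \right)} = q$
$Z{\left(O \right)} = -16$ ($Z{\left(O \right)} = -3 - 13 = -16$)
$I{\left(U \right)} = -16$
$593006 + I{\left(H{\left(-8 \right)} \right)} = 593006 - 16 = 592990$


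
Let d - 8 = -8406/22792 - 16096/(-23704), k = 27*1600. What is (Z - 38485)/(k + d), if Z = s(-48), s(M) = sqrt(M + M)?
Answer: -1299497902780/1458986839647 + 135065392*I*sqrt(6)/1458986839647 ≈ -0.89069 + 0.00022676*I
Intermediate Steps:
s(M) = sqrt(2)*sqrt(M) (s(M) = sqrt(2*M) = sqrt(2)*sqrt(M))
Z = 4*I*sqrt(6) (Z = sqrt(2)*sqrt(-48) = sqrt(2)*(4*I*sqrt(3)) = 4*I*sqrt(6) ≈ 9.798*I)
k = 43200
d = 280606047/33766348 (d = 8 + (-8406/22792 - 16096/(-23704)) = 8 + (-8406*1/22792 - 16096*(-1/23704)) = 8 + (-4203/11396 + 2012/2963) = 8 + 10475263/33766348 = 280606047/33766348 ≈ 8.3102)
(Z - 38485)/(k + d) = (4*I*sqrt(6) - 38485)/(43200 + 280606047/33766348) = (-38485 + 4*I*sqrt(6))/(1458986839647/33766348) = (-38485 + 4*I*sqrt(6))*(33766348/1458986839647) = -1299497902780/1458986839647 + 135065392*I*sqrt(6)/1458986839647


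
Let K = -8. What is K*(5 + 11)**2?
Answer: -2048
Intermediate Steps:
K*(5 + 11)**2 = -8*(5 + 11)**2 = -8*16**2 = -8*256 = -2048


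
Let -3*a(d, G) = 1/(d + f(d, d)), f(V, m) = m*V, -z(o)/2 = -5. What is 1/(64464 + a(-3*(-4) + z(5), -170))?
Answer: 1518/97856351 ≈ 1.5513e-5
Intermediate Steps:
z(o) = 10 (z(o) = -2*(-5) = 10)
f(V, m) = V*m
a(d, G) = -1/(3*(d + d²)) (a(d, G) = -1/(3*(d + d*d)) = -1/(3*(d + d²)))
1/(64464 + a(-3*(-4) + z(5), -170)) = 1/(64464 - 1/(3*(-3*(-4) + 10)*(1 + (-3*(-4) + 10)))) = 1/(64464 - 1/(3*(12 + 10)*(1 + (12 + 10)))) = 1/(64464 - ⅓/(22*(1 + 22))) = 1/(64464 - ⅓*1/22/23) = 1/(64464 - ⅓*1/22*1/23) = 1/(64464 - 1/1518) = 1/(97856351/1518) = 1518/97856351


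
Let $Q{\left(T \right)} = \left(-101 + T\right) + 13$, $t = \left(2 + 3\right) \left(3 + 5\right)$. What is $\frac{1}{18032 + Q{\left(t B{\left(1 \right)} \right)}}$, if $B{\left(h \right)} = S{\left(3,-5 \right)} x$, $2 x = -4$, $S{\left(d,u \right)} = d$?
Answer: $\frac{1}{17704} \approx 5.6484 \cdot 10^{-5}$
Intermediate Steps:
$x = -2$ ($x = \frac{1}{2} \left(-4\right) = -2$)
$B{\left(h \right)} = -6$ ($B{\left(h \right)} = 3 \left(-2\right) = -6$)
$t = 40$ ($t = 5 \cdot 8 = 40$)
$Q{\left(T \right)} = -88 + T$
$\frac{1}{18032 + Q{\left(t B{\left(1 \right)} \right)}} = \frac{1}{18032 + \left(-88 + 40 \left(-6\right)\right)} = \frac{1}{18032 - 328} = \frac{1}{17704}$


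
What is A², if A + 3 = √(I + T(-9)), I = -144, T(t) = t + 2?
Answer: (3 - I*√151)² ≈ -142.0 - 73.729*I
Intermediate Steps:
T(t) = 2 + t
A = -3 + I*√151 (A = -3 + √(-144 + (2 - 9)) = -3 + √(-144 - 7) = -3 + √(-151) = -3 + I*√151 ≈ -3.0 + 12.288*I)
A² = (-3 + I*√151)²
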